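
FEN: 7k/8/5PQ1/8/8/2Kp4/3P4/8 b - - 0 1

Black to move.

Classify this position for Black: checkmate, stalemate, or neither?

Black to move; black king on h8.
In check: no.
King squares — g7: attacked by Pf6; h7: attacked by Qg6; g8: attacked by Qg6.
Legal moves for Black: none.
Not in check and no legal moves → stalemate.

stalemate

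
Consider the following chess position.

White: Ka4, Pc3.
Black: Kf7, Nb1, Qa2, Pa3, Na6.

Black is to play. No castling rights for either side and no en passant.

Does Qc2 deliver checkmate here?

no

After Qc2: white king on a4; in check: yes, from the black queen on c2.
White has 2 legal replies: Kb5, Ka5.
In check but a legal move exists → not checkmate.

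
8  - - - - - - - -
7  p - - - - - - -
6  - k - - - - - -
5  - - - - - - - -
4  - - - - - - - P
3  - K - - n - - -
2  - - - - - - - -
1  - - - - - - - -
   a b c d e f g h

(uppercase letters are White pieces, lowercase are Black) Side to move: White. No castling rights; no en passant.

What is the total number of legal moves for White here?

White to move; king on b3.
In check: no.
Legal moves: Kb4, Ka4, Kc3, Ka3, Kb2, Ka2, h5.
Count: 7.

7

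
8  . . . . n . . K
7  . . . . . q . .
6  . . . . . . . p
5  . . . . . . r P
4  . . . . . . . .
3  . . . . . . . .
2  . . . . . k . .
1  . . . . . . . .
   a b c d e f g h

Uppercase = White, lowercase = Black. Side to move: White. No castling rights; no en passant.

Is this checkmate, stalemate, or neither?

White to move; white king on h8.
In check: no.
King squares — g7: attacked by Rg5; h7: attacked by Qf7; g8: attacked by Rg5.
Legal moves for White: none.
Not in check and no legal moves → stalemate.

stalemate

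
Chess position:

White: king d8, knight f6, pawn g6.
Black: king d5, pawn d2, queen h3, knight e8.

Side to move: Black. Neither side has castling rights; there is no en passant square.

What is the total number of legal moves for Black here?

8

Black to move; king on d5.
In check: yes, from the white knight on f6.
Legal moves: Ke6, Kd6, Kc6, Ke5, Kc5, Kd4, Kc4, Nxf6.
Count: 8.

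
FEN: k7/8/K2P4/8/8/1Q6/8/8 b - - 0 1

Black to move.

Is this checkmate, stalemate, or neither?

stalemate

Black to move; black king on a8.
In check: no.
King squares — a7: attacked by Ka6; b7: attacked by Qb3; b8: attacked by Qb3.
Legal moves for Black: none.
Not in check and no legal moves → stalemate.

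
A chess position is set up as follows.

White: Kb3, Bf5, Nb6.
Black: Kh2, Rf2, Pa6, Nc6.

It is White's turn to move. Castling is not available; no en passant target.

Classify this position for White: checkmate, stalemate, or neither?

neither

White to move; white king on b3.
In check: no.
Legal moves for White include: Nc8, Na8, Nd7, Nd5, Nc4, Na4, Bc8, Bh7, Bd7, Bg6, Be6, Bg4, Be4, Bh3, Bd3, Bc2, Bb1, Kc4, ... (list truncated; more exist).
White has legal moves and is not in check → neither.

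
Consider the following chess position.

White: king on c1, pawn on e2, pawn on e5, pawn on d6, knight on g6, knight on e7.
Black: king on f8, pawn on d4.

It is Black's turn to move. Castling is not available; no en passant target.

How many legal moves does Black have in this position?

3

Black to move; king on f8.
In check: yes, from the white knight on g6.
Legal moves: Ke8, Kg7, Kf7.
Count: 3.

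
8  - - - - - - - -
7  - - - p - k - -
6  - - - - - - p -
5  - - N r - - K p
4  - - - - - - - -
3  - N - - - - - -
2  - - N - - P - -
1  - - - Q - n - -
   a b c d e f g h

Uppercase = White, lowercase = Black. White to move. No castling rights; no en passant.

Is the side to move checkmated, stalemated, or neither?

neither

White to move; white king on g5.
In check: yes, from the black rook on d5.
Legal moves for White: Kh6, Kh4, Kf4, Qxd5+.
White is in check but has 4 legal moves → neither.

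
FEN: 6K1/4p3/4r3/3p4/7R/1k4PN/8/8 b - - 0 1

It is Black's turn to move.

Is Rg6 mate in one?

no

After Rg6: white king on g8; in check: yes, from the black rook on g6.
White has 4 legal replies: Kh8, Kf8, Kh7, Kf7.
In check but a legal move exists → not checkmate.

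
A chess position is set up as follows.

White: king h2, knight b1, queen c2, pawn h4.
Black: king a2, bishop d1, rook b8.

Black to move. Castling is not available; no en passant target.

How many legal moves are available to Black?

Black to move; king on a2.
In check: yes, from the white queen on c2.
Legal moves: Ka1, Rb2, Bxc2.
Count: 3.

3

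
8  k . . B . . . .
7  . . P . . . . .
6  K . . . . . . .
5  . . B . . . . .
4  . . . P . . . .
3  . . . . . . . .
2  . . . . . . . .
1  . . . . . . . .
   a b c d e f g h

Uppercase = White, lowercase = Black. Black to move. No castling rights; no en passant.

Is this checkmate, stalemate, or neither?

stalemate

Black to move; black king on a8.
In check: no.
King squares — a7: attacked by Bc5; b7: attacked by Ka6; b8: attacked by Pc7.
Legal moves for Black: none.
Not in check and no legal moves → stalemate.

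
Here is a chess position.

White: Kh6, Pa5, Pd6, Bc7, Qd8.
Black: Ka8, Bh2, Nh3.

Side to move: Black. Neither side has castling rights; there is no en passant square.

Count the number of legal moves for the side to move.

Black to move; king on a8.
In check: yes, from the white queen on d8.
Legal moves: Kb7, Ka7.
Count: 2.

2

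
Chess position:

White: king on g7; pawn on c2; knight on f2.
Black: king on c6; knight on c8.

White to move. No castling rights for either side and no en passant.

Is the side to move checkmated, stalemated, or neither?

White to move; white king on g7.
In check: no.
Legal moves for White: Kh8, Kg8, Kf8, Kh7, Kf7, Kh6, Kg6, Kf6, Ng4, Ne4, Nh3, Nd3, Nh1, Nd1, c3, c4.
White has 16 legal moves and is not in check → neither.

neither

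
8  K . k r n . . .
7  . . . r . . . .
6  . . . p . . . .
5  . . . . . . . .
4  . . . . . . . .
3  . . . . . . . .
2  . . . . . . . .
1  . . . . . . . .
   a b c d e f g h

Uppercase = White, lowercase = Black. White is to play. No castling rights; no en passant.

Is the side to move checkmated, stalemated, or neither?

White to move; white king on a8.
In check: no.
King squares — a7: attacked by Rd7; b7: attacked by Rd7; b8: attacked by Kc8.
Legal moves for White: none.
Not in check and no legal moves → stalemate.

stalemate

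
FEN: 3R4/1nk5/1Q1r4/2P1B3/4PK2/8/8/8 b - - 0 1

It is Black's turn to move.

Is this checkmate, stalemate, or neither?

checkmate

Black to move; black king on c7.
In check: yes, from the white queen on b6.
King squares — b6: attacked by Pc5; c6: attacked by Qb6; d6: own rook; b7: own knight; d7: attacked by Rd8; b8: attacked by Rd8; c8: attacked by Rd8; d8: attacked by Qb6.
Legal moves for Black: none.
In check with no legal moves → checkmate.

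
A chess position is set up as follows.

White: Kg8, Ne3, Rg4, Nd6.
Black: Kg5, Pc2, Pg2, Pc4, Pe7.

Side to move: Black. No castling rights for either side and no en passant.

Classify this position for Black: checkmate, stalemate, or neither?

neither

Black to move; black king on g5.
In check: yes, from the white rook on g4.
King squares — f4: attacked by Rg4; g4: attacked by Ne3; h4: attacked by Rg4; f5: attacked by Ne3; h5: available; f6: available; g6: attacked by Rg4; h6: available.
Legal moves for Black: Kh6, Kf6, Kh5.
Black is in check but has 3 legal moves → neither.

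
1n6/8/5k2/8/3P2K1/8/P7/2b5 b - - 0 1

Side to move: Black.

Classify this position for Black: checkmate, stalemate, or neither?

Black to move; black king on f6.
In check: no.
Legal moves for Black: Nd7, Nc6, Na6, Kg7, Kf7, Ke7, Kg6, Ke6, Bh6, Bg5, Bf4, Be3, Ba3, Bd2, Bb2.
Black has 15 legal moves and is not in check → neither.

neither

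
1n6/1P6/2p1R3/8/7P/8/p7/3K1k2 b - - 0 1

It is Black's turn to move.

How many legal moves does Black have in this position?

Black to move; king on f1.
In check: no.
Legal moves: Nd7, Na6, Kg2, Kf2, Kg1, c5, a1=Q+, a1=R+, a1=B, a1=N.
Count: 10.

10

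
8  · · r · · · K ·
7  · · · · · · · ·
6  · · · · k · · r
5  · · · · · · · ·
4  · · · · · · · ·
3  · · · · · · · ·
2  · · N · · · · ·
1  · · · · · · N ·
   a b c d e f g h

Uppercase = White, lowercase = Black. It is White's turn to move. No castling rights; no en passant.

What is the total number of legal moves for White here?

White to move; king on g8.
In check: yes, from the black rook on c8.
Legal moves: Kg7.
Count: 1.

1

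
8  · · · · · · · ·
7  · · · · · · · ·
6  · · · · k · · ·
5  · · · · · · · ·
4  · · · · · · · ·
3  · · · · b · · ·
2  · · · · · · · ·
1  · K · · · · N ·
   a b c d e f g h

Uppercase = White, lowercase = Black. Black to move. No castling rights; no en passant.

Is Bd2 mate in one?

After Bd2: white king on b1; in check: no.
White is not in check, so this cannot be checkmate.

no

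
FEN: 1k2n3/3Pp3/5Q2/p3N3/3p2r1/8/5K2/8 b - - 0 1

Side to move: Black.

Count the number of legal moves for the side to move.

22

Black to move; king on b8.
In check: no.
Legal moves: Ng7, Nc7, Nxf6, Nd6, Ka8, Kc7, Kb7, Ka7, Rg8, Rg7, Rg6, Rg5, Rh4, Rf4+, Re4, Rg3, Rg2+, Rg1, exf6, e6, a4, d3.
Count: 22.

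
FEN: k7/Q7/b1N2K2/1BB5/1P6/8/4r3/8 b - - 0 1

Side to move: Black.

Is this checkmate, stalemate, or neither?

checkmate

Black to move; black king on a8.
In check: yes, from the white queen on a7.
King squares — a7: attacked by Bc5; b7: attacked by Qa7; b8: attacked by Nc6.
Legal moves for Black: none.
In check with no legal moves → checkmate.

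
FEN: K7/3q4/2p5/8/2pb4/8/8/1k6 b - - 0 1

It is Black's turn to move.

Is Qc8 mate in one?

After Qc8: white king on a8; in check: yes, from the black queen on c8.
King squares — a7: attacked by Bd4; b7: attacked by Qc8; b8: attacked by Qc8.
White has no legal moves → checkmate.

yes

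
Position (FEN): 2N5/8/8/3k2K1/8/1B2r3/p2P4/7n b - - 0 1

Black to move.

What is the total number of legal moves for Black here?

Black to move; king on d5.
In check: yes, from the white bishop on b3.
Legal moves: Kc6, Ke5, Kc5, Ke4, Kd4, Rxb3.
Count: 6.

6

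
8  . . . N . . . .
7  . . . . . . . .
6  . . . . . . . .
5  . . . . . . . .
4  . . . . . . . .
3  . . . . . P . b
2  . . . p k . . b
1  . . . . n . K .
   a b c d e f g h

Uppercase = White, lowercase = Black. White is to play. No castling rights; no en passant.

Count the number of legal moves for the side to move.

White to move; king on g1.
In check: yes, from the black bishop on h2.
Legal moves: Kxh2, Kh1.
Count: 2.

2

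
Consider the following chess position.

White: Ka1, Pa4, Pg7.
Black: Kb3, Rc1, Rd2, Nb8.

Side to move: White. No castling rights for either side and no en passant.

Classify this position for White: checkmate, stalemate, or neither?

White to move; white king on a1.
In check: yes, from the black rook on c1.
King squares — b1: attacked by Rc1; a2: attacked by Rd2; b2: attacked by Rd2.
Legal moves for White: none.
In check with no legal moves → checkmate.

checkmate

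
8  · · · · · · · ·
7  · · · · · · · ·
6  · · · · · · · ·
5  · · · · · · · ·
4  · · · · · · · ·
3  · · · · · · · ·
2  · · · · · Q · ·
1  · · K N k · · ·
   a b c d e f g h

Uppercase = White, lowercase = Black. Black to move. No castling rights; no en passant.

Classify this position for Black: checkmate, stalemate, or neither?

Black to move; black king on e1.
In check: yes, from the white queen on f2.
King squares — d1: attacked by Kc1; f1: attacked by Qf2; d2: attacked by Kc1; e2: attacked by Qf2; f2: attacked by Nd1.
Legal moves for Black: none.
In check with no legal moves → checkmate.

checkmate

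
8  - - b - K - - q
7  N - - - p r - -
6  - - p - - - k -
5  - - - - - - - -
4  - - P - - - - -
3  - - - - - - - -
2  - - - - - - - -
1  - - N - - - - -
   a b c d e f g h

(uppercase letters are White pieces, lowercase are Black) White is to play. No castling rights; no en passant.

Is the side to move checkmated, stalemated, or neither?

checkmate

White to move; white king on e8.
In check: yes, from the black queen on h8.
King squares — d7: attacked by Bc8; e7: attacked by Rf7; f7: attacked by Kg6; d8: attacked by Qh8; f8: attacked by Rf7.
Legal moves for White: none.
In check with no legal moves → checkmate.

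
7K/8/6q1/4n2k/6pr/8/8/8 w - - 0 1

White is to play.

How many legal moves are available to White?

0

White to move; king on h8.
In check: no.
Legal moves: none.
Count: 0.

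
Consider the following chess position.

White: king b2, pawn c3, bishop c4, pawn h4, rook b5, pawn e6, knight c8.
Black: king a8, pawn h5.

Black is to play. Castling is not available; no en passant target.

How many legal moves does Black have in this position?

0

Black to move; king on a8.
In check: no.
Legal moves: none.
Count: 0.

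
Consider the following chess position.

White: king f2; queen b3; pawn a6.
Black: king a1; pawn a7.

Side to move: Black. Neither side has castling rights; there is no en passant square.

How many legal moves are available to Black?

Black to move; king on a1.
In check: no.
Legal moves: none.
Count: 0.

0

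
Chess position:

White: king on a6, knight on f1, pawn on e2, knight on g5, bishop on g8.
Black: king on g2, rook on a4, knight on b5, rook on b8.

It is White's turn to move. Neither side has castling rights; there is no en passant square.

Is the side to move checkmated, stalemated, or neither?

White to move; white king on a6.
In check: yes, from the black rook on a4.
King squares — a5: attacked by Ra4; b5: attacked by Rb8; b6: attacked by Rb8; a7: attacked by Ra4; b7: attacked by Rb8.
Legal moves for White: none.
In check with no legal moves → checkmate.

checkmate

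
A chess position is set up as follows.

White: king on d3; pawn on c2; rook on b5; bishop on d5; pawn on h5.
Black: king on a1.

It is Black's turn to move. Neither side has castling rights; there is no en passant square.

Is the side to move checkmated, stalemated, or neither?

stalemate

Black to move; black king on a1.
In check: no.
King squares — b1: attacked by Rb5; a2: attacked by Bd5; b2: attacked by Rb5.
Legal moves for Black: none.
Not in check and no legal moves → stalemate.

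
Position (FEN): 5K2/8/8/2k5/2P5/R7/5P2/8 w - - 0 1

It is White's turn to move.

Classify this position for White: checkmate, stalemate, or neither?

White to move; white king on f8.
In check: no.
Legal moves for White include: Kg8, Ke8, Kg7, Kf7, Ke7, Ra8, Ra7, Ra6, Ra5+, Ra4, Rh3, Rg3, Rf3, Re3, Rd3, Rc3, Rb3, Ra2, ... (list truncated; more exist).
White has legal moves and is not in check → neither.

neither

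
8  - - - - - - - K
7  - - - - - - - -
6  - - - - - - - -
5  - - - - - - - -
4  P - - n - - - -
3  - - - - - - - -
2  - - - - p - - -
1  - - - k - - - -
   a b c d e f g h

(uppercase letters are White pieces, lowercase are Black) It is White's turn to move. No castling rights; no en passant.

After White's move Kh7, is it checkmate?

no

After Kh7: black king on d1; in check: no.
Black is not in check, so this cannot be checkmate.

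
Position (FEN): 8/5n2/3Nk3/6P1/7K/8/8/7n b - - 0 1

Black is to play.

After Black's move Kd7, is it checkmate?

no

After Kd7: white king on h4; in check: no.
White is not in check, so this cannot be checkmate.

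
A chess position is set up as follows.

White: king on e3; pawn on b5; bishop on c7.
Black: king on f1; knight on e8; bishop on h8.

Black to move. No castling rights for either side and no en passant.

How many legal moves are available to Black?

14

Black to move; king on f1.
In check: no.
Legal moves: Bg7, Bf6, Be5, Bd4+, Bc3, Bb2, Ba1, Ng7, Nxc7, Nf6, Nd6, Kg2, Kg1, Ke1.
Count: 14.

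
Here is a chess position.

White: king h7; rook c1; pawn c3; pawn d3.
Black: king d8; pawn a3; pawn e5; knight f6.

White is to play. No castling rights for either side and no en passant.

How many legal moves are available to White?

White to move; king on h7.
In check: yes, from the black knight on f6.
Legal moves: Kh8, Kg7, Kh6, Kg6.
Count: 4.

4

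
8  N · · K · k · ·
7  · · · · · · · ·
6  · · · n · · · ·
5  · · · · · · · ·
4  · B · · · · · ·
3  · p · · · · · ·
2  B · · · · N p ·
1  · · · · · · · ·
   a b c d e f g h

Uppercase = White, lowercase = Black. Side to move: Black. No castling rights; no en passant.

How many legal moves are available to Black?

Black to move; king on f8.
In check: no.
Legal moves: Kg8, Kg7, Kf7, bxa2, b2, g1=Q, g1=R, g1=B, g1=N.
Count: 9.

9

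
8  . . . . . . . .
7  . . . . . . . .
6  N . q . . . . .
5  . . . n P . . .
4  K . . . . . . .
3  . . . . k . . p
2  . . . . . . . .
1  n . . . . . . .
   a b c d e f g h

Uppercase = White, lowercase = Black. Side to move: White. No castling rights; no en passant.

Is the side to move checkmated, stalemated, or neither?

neither

White to move; white king on a4.
In check: yes, from the black queen on c6.
Legal moves for White: Ka5, Ka3.
White is in check but has 2 legal moves → neither.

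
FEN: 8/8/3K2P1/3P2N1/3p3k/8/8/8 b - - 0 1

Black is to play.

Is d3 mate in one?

no

After d3: white king on d6; in check: no.
White is not in check, so this cannot be checkmate.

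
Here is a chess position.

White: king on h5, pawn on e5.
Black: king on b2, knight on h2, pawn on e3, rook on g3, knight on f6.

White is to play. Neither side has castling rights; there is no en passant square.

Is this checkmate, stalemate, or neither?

White to move; white king on h5.
In check: yes, from the black knight on f6.
Legal moves for White: Kh6, Kh4, exf6.
White is in check but has 3 legal moves → neither.

neither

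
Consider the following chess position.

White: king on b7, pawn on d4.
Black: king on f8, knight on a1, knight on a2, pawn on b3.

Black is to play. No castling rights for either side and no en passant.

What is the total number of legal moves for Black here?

Black to move; king on f8.
In check: no.
Legal moves: Kg8, Ke8, Kg7, Kf7, Ke7, Nb4, Nc3, Nc1, Nc2, b2.
Count: 10.

10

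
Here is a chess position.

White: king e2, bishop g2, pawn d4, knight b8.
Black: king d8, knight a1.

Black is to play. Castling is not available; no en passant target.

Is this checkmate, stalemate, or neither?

Black to move; black king on d8.
In check: no.
Legal moves for Black: Ke8, Kc8, Ke7, Kc7, Nb3, Nc2.
Black has 6 legal moves and is not in check → neither.

neither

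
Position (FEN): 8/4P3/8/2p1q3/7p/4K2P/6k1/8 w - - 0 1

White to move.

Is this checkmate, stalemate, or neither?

neither

White to move; white king on e3.
In check: yes, from the black queen on e5.
Legal moves for White: Kd3, Kd2.
White is in check but has 2 legal moves → neither.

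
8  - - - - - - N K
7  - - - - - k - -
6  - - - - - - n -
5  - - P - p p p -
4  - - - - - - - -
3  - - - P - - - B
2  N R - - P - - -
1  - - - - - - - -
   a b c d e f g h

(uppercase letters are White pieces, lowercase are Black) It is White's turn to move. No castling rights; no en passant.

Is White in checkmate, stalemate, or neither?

neither

White to move; white king on h8.
In check: yes, from the black knight on g6.
King squares — g7: attacked by Kf7; h7: available; g8: own knight.
Legal moves for White: Kh7.
White is in check but has 1 legal move → neither.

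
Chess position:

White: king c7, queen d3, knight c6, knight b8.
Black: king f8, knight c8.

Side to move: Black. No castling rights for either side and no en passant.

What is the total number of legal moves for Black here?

8

Black to move; king on f8.
In check: no.
Legal moves: Kg8, Ke8, Kg7, Kf7, Ne7, Na7, Nd6, Nb6.
Count: 8.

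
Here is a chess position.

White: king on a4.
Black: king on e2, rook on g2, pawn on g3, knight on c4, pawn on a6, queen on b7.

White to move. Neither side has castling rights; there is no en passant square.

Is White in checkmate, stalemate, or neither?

White to move; white king on a4.
In check: no.
King squares — a3: attacked by Nc4; b3: attacked by Qb7; b4: attacked by Qb7; a5: attacked by Nc4; b5: attacked by Pa6.
Legal moves for White: none.
Not in check and no legal moves → stalemate.

stalemate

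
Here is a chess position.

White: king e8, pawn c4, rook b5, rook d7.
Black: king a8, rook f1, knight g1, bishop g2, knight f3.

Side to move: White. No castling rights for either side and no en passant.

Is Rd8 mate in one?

no

After Rd8: black king on a8; in check: yes, from the white rook on d8.
Black has 1 legal reply: Ka7.
In check but a legal move exists → not checkmate.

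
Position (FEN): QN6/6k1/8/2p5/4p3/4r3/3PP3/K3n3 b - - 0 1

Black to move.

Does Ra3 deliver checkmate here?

no

After Ra3: white king on a1; in check: yes, from the black rook on a3.
White has 3 legal replies: Kb2, Kb1, Qxa3.
In check but a legal move exists → not checkmate.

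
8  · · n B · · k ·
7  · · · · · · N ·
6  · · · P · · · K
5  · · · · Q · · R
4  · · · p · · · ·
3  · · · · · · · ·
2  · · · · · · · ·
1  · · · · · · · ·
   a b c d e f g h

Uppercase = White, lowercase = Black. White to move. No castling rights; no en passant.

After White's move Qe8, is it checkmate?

After Qe8: black king on g8; in check: yes, from the white queen on e8.
King squares — f7: attacked by Qe8; g7: attacked by Kh6; h7: attacked by Kh6; f8: attacked by Qe8; h8: attacked by Qe8.
Black has no legal moves → checkmate.

yes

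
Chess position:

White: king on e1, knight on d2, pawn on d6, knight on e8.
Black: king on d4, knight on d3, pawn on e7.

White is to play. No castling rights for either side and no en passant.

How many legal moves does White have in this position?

3

White to move; king on e1.
In check: yes, from the black knight on d3.
Legal moves: Ke2, Kf1, Kd1.
Count: 3.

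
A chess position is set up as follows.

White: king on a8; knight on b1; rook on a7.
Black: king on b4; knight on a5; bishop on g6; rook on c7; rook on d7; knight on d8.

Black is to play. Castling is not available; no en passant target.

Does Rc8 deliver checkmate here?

After Rc8: white king on a8; in check: yes, from the black rook on c8.
King squares — a7: own rook; b7: attacked by Na5; b8: attacked by Rc8.
White has no legal moves → checkmate.

yes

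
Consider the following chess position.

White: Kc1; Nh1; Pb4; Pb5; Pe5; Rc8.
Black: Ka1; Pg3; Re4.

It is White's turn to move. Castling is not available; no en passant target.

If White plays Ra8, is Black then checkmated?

yes

After Ra8: black king on a1; in check: yes, from the white rook on a8.
King squares — b1: attacked by Kc1; a2: attacked by Ra8; b2: attacked by Kc1.
Black has no legal moves → checkmate.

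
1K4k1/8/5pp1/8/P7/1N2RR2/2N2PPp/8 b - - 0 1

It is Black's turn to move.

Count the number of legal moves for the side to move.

Black to move; king on g8.
In check: no.
Legal moves: Kh8, Kf8, Kh7, Kg7, Kf7, g5, f5, h1=Q, h1=R, h1=B, h1=N.
Count: 11.

11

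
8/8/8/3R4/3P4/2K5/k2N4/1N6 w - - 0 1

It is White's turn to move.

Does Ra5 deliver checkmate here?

yes

After Ra5: black king on a2; in check: yes, from the white rook on a5.
King squares — a1: attacked by Ra5; b1: attacked by Nd2; b2: attacked by Kc3; a3: attacked by Nb1; b3: attacked by Nd2.
Black has no legal moves → checkmate.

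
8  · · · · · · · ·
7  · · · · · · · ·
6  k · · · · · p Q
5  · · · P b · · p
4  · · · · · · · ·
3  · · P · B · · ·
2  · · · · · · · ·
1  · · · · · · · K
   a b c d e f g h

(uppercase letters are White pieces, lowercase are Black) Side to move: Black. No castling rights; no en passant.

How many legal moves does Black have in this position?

Black to move; king on a6.
In check: no.
Legal moves: Kb7, Kb5, Ka5, Bh8, Bb8, Bg7, Bc7, Bf6, Bd6, Bf4, Bd4, Bg3, Bxc3, Bh2, h4.
Count: 15.

15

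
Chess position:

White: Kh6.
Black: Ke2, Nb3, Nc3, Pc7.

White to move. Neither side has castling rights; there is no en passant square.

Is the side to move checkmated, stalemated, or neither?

neither

White to move; white king on h6.
In check: no.
Legal moves for White: Kh7, Kg7, Kg6, Kh5, Kg5.
White has 5 legal moves and is not in check → neither.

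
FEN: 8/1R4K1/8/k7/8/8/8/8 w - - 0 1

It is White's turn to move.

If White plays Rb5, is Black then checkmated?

no

After Rb5: black king on a5; in check: yes, from the white rook on b5.
Black has 3 legal replies: Ka6, Kxb5, Ka4.
In check but a legal move exists → not checkmate.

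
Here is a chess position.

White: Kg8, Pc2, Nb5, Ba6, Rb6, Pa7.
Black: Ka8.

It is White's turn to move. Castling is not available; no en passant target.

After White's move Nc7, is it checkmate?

After Nc7: black king on a8; in check: yes, from the white knight on c7.
Black has 1 legal reply: Kxa7.
In check but a legal move exists → not checkmate.

no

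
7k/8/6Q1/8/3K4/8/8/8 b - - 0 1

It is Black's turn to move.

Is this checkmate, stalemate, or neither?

Black to move; black king on h8.
In check: no.
King squares — g7: attacked by Qg6; h7: attacked by Qg6; g8: attacked by Qg6.
Legal moves for Black: none.
Not in check and no legal moves → stalemate.

stalemate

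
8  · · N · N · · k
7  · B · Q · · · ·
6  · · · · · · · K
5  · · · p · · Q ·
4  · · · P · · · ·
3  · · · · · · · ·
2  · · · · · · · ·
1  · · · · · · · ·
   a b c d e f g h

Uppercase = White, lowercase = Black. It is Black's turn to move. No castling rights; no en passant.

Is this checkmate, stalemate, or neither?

Black to move; black king on h8.
In check: no.
King squares — g7: attacked by Qg5; h7: attacked by Kh6; g8: attacked by Qg5.
Legal moves for Black: none.
Not in check and no legal moves → stalemate.

stalemate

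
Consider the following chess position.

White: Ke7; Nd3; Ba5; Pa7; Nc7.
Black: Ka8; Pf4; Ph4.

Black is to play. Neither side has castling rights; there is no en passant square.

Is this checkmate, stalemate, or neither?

neither

Black to move; black king on a8.
In check: yes, from the white knight on c7.
Legal moves for Black: Kb7, Kxa7.
Black is in check but has 2 legal moves → neither.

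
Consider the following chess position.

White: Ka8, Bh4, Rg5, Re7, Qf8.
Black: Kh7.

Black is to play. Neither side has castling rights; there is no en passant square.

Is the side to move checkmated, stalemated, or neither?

checkmate

Black to move; black king on h7.
In check: yes, from the white rook on e7.
King squares — g6: attacked by Rg5; h6: attacked by Qf8; g7: attacked by Rg5; g8: attacked by Rg5; h8: attacked by Qf8.
Legal moves for Black: none.
In check with no legal moves → checkmate.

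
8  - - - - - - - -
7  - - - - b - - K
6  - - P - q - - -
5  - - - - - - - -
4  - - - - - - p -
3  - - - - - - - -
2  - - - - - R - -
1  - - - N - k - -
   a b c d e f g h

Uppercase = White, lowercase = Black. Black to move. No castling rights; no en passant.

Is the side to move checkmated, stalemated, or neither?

Black to move; black king on f1.
In check: yes, from the white rook on f2.
King squares — e1: available; g1: available; e2: attacked by Rf2; f2: attacked by Nd1; g2: attacked by Rf2.
Legal moves for Black: Kg1, Ke1.
Black is in check but has 2 legal moves → neither.

neither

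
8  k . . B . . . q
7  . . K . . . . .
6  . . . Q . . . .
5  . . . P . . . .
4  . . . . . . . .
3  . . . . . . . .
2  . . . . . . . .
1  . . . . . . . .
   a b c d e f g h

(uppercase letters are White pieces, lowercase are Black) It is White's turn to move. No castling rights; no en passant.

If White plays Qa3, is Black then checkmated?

yes

After Qa3: black king on a8; in check: yes, from the white queen on a3.
King squares — a7: attacked by Qa3; b7: attacked by Kc7; b8: attacked by Kc7.
Black has no legal moves → checkmate.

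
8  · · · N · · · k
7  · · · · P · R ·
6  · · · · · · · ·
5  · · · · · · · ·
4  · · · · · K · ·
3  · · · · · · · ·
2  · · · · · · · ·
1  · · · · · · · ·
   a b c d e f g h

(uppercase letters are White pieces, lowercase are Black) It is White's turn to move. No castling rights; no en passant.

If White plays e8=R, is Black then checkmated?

no

After e8=R: black king on h8; in check: yes, from the white rook on e8.
Black has 1 legal reply: Kxg7.
In check but a legal move exists → not checkmate.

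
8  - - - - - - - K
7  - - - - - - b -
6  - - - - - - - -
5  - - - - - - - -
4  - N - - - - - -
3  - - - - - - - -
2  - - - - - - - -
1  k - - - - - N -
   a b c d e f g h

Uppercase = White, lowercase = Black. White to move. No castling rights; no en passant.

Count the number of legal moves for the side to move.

3

White to move; king on h8.
In check: yes, from the black bishop on g7.
Legal moves: Kg8, Kh7, Kxg7.
Count: 3.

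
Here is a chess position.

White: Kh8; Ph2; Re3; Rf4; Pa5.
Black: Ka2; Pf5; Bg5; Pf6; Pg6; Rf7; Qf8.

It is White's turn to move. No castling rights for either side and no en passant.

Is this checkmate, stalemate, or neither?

checkmate

White to move; white king on h8.
In check: yes, from the black queen on f8.
King squares — g7: attacked by Rf7; h7: attacked by Rf7; g8: attacked by Qf8.
Legal moves for White: none.
In check with no legal moves → checkmate.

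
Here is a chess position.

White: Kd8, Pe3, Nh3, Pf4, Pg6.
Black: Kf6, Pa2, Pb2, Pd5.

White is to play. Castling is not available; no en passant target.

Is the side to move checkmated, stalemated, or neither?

White to move; white king on d8.
In check: no.
Legal moves for White: Ke8, Kc8, Kd7, Kc7, Ng5, Nf2, Ng1, g7, f5, e4.
White has 10 legal moves and is not in check → neither.

neither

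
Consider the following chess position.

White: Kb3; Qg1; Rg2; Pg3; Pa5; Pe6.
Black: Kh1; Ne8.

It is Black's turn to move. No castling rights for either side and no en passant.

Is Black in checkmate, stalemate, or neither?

Black to move; black king on h1.
In check: yes, from the white queen on g1.
King squares — g1: attacked by Rg2; g2: attacked by Qg1; h2: attacked by Qg1.
Legal moves for Black: none.
In check with no legal moves → checkmate.

checkmate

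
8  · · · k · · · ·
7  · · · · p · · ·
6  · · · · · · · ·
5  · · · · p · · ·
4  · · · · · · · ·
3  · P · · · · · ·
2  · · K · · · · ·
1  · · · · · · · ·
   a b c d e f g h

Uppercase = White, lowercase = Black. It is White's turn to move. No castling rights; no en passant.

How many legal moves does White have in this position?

8

White to move; king on c2.
In check: no.
Legal moves: Kd3, Kc3, Kd2, Kb2, Kd1, Kc1, Kb1, b4.
Count: 8.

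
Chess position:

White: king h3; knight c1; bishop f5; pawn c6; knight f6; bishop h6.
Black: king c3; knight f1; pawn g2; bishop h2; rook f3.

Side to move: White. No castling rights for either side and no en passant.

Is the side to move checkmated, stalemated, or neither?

White to move; white king on h3.
In check: yes, from the black rook on f3.
Legal moves for White: Kh4, Kg4, Kxg2.
White is in check but has 3 legal moves → neither.

neither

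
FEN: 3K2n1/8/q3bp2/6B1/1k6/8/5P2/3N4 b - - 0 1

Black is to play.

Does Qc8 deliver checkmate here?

After Qc8: white king on d8; in check: yes, from the black queen on c8.
King squares — c7: attacked by Qc8; d7: attacked by Be6; e7: attacked by Ng8; c8: attacked by Be6; e8: attacked by Qc8.
White has no legal moves → checkmate.

yes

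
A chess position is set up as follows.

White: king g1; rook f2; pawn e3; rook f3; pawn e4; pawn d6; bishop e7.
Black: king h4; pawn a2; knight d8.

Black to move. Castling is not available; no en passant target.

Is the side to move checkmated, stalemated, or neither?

neither

Black to move; black king on h4.
In check: yes, from the white bishop on e7.
King squares — g3: attacked by Rf3; h3: attacked by Rf3; g4: available; g5: attacked by Be7; h5: available.
Legal moves for Black: Kh5, Kg4.
Black is in check but has 2 legal moves → neither.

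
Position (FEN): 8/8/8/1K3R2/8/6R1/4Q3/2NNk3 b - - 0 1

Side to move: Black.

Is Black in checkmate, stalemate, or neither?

checkmate

Black to move; black king on e1.
In check: yes, from the white queen on e2.
King squares — d1: attacked by Qe2; f1: attacked by Qe2; d2: attacked by Qe2; e2: attacked by Nc1; f2: attacked by Nd1.
Legal moves for Black: none.
In check with no legal moves → checkmate.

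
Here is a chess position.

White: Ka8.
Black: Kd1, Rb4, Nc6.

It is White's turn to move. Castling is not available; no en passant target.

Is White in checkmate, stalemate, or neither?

White to move; white king on a8.
In check: no.
King squares — a7: attacked by Nc6; b7: attacked by Rb4; b8: attacked by Rb4.
Legal moves for White: none.
Not in check and no legal moves → stalemate.

stalemate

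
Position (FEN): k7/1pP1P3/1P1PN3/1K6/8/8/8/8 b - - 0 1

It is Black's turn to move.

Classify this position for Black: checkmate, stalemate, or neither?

Black to move; black king on a8.
In check: no.
King squares — a7: attacked by Pb6; b7: own pawn; b8: attacked by Pc7.
Legal moves for Black: none.
Not in check and no legal moves → stalemate.

stalemate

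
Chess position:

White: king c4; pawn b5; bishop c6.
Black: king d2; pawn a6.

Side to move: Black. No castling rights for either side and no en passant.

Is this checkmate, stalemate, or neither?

neither

Black to move; black king on d2.
In check: no.
Legal moves for Black: Ke3, Ke2, Kc2, Ke1, Kd1, Kc1, axb5+, a5.
Black has 8 legal moves and is not in check → neither.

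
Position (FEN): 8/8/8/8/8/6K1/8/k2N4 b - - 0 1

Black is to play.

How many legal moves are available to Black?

2

Black to move; king on a1.
In check: no.
Legal moves: Ka2, Kb1.
Count: 2.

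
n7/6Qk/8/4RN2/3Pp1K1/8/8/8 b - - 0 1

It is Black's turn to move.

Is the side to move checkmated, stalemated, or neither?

Black to move; black king on h7.
In check: yes, from the white queen on g7.
King squares — g6: attacked by Qg7; h6: attacked by Nf5; g7: attacked by Nf5; g8: attacked by Qg7; h8: attacked by Qg7.
Legal moves for Black: none.
In check with no legal moves → checkmate.

checkmate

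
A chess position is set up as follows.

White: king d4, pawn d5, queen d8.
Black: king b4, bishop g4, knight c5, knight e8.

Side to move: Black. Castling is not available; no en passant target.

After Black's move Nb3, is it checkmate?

no

After Nb3: white king on d4; in check: yes, from the black knight on b3.
White has 4 legal replies: Ke5, Ke4, Ke3, Kd3.
In check but a legal move exists → not checkmate.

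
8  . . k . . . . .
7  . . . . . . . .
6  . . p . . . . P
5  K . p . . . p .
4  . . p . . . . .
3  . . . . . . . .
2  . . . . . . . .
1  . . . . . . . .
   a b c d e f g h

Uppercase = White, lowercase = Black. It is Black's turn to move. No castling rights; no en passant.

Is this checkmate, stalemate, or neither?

Black to move; black king on c8.
In check: no.
Legal moves for Black: Kd8, Kb8, Kd7, Kc7, Kb7, g4, c3.
Black has 7 legal moves and is not in check → neither.

neither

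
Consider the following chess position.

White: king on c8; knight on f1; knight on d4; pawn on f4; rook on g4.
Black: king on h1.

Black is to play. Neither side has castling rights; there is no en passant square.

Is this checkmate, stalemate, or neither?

stalemate

Black to move; black king on h1.
In check: no.
King squares — g1: attacked by Rg4; g2: attacked by Rg4; h2: attacked by Nf1.
Legal moves for Black: none.
Not in check and no legal moves → stalemate.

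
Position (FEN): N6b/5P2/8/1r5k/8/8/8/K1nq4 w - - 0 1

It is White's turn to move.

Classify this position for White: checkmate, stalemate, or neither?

White to move; white king on a1.
In check: yes, from the black bishop on h8.
King squares — b1: attacked by Rb5; a2: attacked by Nc1; b2: attacked by Rb5.
Legal moves for White: none.
In check with no legal moves → checkmate.

checkmate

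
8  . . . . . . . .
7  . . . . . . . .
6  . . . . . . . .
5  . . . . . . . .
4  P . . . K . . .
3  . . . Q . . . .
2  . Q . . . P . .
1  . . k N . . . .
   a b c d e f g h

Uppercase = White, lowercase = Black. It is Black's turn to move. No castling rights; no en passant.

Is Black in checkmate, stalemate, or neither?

checkmate

Black to move; black king on c1.
In check: yes, from the white queen on b2.
King squares — b1: attacked by Qb2; d1: attacked by Qd3; b2: attacked by Nd1; c2: attacked by Qb2; d2: attacked by Qb2.
Legal moves for Black: none.
In check with no legal moves → checkmate.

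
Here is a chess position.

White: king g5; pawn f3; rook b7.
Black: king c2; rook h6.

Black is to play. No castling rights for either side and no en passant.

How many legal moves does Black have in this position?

Black to move; king on c2.
In check: no.
Legal moves: Rh8, Rh7, Rg6+, Rf6, Re6, Rd6, Rc6, Rb6, Ra6, Rh5+, Rh4, Rh3, Rh2, Rh1, Kd3, Kc3, Kd2, Kd1, Kc1.
Count: 19.

19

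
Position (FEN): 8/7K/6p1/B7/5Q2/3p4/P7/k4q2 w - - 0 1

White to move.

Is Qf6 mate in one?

After Qf6: black king on a1; in check: yes, from the white queen on f6.
Black has 3 legal replies: Kxa2, Kb1, Qxf6.
In check but a legal move exists → not checkmate.

no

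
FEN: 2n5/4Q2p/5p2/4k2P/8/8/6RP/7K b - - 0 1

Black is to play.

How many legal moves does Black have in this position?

Black to move; king on e5.
In check: yes, from the white queen on e7.
Legal moves: Kf5, Kd5, Kf4, Kd4, Nxe7.
Count: 5.

5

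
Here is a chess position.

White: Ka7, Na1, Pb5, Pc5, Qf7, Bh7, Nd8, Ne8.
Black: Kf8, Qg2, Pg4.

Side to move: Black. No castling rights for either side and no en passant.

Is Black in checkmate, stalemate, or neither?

checkmate

Black to move; black king on f8.
In check: yes, from the white queen on f7.
King squares — e7: attacked by Qf7; f7: attacked by Nd8; g7: attacked by Qf7; e8: attacked by Qf7; g8: attacked by Qf7.
Legal moves for Black: none.
In check with no legal moves → checkmate.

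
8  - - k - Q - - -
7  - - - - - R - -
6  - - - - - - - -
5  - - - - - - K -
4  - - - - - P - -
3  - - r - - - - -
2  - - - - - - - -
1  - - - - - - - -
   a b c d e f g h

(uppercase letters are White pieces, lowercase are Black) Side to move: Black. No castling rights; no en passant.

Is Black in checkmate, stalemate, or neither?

Black to move; black king on c8.
In check: yes, from the white queen on e8.
King squares — b7: attacked by Rf7; c7: attacked by Rf7; d7: attacked by Rf7; b8: attacked by Qe8; d8: attacked by Qe8.
Legal moves for Black: none.
In check with no legal moves → checkmate.

checkmate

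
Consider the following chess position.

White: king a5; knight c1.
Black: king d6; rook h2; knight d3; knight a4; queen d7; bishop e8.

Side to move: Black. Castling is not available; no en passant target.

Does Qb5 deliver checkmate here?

After Qb5: white king on a5; in check: yes, from the black queen on b5.
King squares — a4: attacked by Qb5; b4: attacked by Nd3; b5: attacked by Be8; a6: attacked by Qb5; b6: attacked by Na4.
White has no legal moves → checkmate.

yes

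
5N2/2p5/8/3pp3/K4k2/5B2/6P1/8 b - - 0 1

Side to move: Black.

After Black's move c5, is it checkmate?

After c5: white king on a4; in check: no.
White is not in check, so this cannot be checkmate.

no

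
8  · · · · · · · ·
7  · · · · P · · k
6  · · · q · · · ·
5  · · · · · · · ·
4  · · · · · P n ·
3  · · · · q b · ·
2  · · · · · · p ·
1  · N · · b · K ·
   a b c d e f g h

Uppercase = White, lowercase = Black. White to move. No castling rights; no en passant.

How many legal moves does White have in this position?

White to move; king on g1.
In check: yes, from the black queen on e3.
Legal moves: none.
Count: 0.

0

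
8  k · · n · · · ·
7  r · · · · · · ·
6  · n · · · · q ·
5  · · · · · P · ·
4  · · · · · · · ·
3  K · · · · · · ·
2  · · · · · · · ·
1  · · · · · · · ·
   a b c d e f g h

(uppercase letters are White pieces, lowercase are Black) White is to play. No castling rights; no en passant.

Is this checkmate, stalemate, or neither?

White to move; white king on a3.
In check: yes, from the black rook on a7.
Legal moves for White: Kb4, Kb3, Kb2.
White is in check but has 3 legal moves → neither.

neither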